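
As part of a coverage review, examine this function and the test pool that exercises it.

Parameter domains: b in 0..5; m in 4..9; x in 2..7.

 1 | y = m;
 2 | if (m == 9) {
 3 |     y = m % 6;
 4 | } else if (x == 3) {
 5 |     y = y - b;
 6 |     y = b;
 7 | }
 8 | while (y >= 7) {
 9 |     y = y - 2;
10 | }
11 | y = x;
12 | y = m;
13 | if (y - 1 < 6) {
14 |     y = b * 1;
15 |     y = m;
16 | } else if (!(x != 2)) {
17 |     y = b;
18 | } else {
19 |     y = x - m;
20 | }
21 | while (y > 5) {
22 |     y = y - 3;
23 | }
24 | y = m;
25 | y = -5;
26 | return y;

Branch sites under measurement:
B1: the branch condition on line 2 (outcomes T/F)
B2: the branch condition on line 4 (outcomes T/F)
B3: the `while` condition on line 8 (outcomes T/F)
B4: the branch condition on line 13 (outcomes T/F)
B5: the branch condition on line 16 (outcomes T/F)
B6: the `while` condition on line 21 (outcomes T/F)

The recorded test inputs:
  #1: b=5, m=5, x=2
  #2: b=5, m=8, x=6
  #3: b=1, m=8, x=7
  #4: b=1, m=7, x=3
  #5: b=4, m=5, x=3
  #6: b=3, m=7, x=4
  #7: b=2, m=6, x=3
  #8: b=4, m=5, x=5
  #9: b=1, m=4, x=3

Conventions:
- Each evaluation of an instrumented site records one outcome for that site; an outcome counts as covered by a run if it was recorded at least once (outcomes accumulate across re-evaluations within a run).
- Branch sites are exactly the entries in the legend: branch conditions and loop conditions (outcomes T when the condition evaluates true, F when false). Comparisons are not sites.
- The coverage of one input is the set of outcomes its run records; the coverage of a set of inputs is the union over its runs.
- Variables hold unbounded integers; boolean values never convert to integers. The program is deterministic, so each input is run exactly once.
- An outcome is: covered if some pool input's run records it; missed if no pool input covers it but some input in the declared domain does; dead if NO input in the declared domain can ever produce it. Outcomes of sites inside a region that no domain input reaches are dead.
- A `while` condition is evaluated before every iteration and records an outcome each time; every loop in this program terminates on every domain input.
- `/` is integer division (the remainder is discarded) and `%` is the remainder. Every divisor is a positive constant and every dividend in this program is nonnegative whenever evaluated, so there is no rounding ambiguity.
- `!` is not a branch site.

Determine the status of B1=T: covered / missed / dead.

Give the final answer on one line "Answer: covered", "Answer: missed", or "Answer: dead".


no pool input records B1=T
but domain input (b=0, m=9, x=2) does record it -> reachable, so missed
Answer: missed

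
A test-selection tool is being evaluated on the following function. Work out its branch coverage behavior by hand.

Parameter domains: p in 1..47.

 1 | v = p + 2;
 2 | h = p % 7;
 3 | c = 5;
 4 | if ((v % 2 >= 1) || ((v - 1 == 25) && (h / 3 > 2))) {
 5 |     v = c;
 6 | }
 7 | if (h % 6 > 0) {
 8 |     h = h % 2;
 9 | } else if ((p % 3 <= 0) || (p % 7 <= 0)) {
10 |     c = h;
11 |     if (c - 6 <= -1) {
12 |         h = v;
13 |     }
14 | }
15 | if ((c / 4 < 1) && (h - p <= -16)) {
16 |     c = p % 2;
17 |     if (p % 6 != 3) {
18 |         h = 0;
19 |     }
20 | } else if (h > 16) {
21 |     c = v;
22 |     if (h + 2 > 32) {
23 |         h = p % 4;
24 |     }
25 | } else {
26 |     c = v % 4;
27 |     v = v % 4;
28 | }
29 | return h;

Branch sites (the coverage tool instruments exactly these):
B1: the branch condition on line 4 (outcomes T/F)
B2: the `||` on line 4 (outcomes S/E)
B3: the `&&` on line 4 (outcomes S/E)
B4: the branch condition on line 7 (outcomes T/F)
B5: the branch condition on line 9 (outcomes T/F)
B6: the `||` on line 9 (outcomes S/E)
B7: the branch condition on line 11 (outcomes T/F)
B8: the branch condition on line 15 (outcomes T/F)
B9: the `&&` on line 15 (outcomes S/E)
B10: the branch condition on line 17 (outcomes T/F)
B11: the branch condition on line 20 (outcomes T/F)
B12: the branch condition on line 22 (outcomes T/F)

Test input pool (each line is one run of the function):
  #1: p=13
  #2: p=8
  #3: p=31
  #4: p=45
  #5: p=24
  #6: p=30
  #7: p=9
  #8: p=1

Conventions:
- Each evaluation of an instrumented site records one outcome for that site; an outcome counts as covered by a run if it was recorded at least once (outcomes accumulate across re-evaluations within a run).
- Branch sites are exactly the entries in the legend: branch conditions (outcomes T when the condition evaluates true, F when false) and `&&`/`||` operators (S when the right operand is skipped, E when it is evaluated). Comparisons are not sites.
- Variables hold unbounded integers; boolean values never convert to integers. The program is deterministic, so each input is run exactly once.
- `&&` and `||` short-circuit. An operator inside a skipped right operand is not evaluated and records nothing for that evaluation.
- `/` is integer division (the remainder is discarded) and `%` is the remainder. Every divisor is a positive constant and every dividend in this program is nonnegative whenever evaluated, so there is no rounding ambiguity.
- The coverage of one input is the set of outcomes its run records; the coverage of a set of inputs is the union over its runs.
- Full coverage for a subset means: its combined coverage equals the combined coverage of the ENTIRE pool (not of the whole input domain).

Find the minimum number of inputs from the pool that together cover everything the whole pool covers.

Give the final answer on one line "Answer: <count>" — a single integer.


input #1, p=13: outcomes B1=T, B2=S, B4=F, B5=F, B6=E, B8=F, B9=S, B11=F
input #2, p=8: outcomes B1=F, B2=E, B3=S, B4=T, B8=F, B9=S, B11=F
input #3, p=31: outcomes B1=T, B2=S, B4=T, B8=F, B9=S, B11=F
input #4, p=45: outcomes B1=T, B2=S, B4=T, B8=F, B9=S, B11=F
input #5, p=24: outcomes B1=F, B2=E, B3=E, B4=T, B8=F, B9=S, B11=F
input #6, p=30: outcomes B1=F, B2=E, B3=S, B4=T, B8=F, B9=S, B11=F
input #7, p=9: outcomes B1=T, B2=S, B4=T, B8=F, B9=S, B11=F
input #8, p=1: outcomes B1=T, B2=S, B4=T, B8=F, B9=S, B11=F
pool-wide coverage (13 outcomes): B1=T, B1=F, B2=S, B2=E, B3=S, B3=E, B4=T, B4=F, B5=F, B6=E, B8=F, B9=S, B11=F
every size-1 subset falls short of the 13 outcomes (best: 8/13)
every size-2 subset falls short of the 13 outcomes (best: 12/13)
inputs {1, 2, 5} (size 3) cover everything; no size-3 subset with a lexicographically smaller index list covers all 13
Answer: 3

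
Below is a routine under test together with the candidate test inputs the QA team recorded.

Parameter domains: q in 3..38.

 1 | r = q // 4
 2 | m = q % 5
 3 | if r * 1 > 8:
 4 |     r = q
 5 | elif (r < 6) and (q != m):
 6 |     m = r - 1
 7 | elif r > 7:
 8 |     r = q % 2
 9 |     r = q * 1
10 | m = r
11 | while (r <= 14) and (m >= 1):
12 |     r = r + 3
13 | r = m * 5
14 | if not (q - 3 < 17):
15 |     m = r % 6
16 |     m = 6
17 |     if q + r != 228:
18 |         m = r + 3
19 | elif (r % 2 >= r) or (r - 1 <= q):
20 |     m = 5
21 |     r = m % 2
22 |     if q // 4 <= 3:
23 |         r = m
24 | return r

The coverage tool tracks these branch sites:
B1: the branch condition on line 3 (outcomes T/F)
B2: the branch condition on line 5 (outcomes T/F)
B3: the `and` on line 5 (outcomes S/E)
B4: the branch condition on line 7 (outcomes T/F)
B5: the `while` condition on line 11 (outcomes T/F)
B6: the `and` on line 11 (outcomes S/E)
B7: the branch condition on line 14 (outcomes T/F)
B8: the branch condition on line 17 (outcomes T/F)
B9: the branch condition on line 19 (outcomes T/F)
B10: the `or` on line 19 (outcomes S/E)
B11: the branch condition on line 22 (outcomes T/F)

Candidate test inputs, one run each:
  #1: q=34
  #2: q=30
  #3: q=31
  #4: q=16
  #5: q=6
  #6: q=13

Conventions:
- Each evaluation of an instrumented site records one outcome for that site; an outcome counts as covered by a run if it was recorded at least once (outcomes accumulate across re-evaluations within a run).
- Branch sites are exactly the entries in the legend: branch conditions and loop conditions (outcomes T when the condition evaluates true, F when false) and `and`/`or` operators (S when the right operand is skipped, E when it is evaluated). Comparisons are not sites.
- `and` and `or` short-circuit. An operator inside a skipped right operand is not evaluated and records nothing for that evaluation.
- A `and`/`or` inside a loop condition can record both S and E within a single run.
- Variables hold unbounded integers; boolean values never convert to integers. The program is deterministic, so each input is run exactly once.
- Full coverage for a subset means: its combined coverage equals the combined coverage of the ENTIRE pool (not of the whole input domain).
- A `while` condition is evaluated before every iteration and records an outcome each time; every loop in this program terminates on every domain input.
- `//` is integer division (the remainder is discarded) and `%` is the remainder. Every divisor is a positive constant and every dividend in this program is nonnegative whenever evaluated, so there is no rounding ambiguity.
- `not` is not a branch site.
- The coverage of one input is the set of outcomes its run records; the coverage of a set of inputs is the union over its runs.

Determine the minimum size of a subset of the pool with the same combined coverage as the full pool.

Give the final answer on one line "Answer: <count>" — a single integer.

test 1 (q=34) fires B1->F, B3->S, B2->F, B4->T, B6->S, B5->F, B7->T, B8->T; hits B1=F, B2=F, B3=S, B4=T, B5=F, B6=S, B7=T, B8=T
test 2 (q=30) fires B1->F, B3->S, B2->F, B4->F, B6->E, B5->T, B6->E, B5->T, B6->E, B5->T, B6->S, B5->F, B7->T, B8->T; hits B1=F, B2=F, B3=S, B4=F, B5=T, B5=F, B6=S, B6=E, B7=T, B8=T
test 3 (q=31) fires B1->F, B3->S, B2->F, B4->F, B6->E, B5->T, B6->E, B5->T, B6->E, B5->T, B6->S, B5->F, B7->T, B8->T; hits B1=F, B2=F, B3=S, B4=F, B5=T, B5=F, B6=S, B6=E, B7=T, B8=T
test 4 (q=16) fires B1->F, B3->E, B2->T, B6->E, B5->T, B6->E, B5->T, B6->E, B5->T, B6->E, B5->T, B6->S, B5->F, B7->F, ...; hits B1=F, B2=T, B3=E, B5=T, B5=F, B6=S, B6=E, B7=F, B9=F, B10=E
test 5 (q=6) fires B1->F, B3->E, B2->T, B6->E, B5->T, B6->E, B5->T, B6->E, B5->T, B6->E, B5->T, B6->E, B5->T, B6->S, ...; hits B1=F, B2=T, B3=E, B5=T, B5=F, B6=S, B6=E, B7=F, B9=T, B10=E, B11=T
test 6 (q=13) fires B1->F, B3->E, B2->T, B6->E, B5->T, B6->E, B5->T, B6->E, B5->T, B6->E, B5->T, B6->S, B5->F, B7->F, ...; hits B1=F, B2=T, B3=E, B5=T, B5=F, B6=S, B6=E, B7=F, B9=F, B10=E
together the pool reaches 18 outcomes: B1=F, B2=T, B2=F, B3=S, B3=E, B4=T, B4=F, B5=T, B5=F, B6=S, B6=E, B7=T, B7=F, B8=T, B9=T, B9=F, B10=E, B11=T
size 1 is not enough: best union over all size-1 subsets is 11/18
size 2 is not enough: best union over all size-2 subsets is 16/18
size 3 is not enough: best union over all size-3 subsets is 17/18
inputs {1, 2, 4, 5} (size 4) cover everything; no size-4 subset with a lexicographically smaller index list covers all 18

Answer: 4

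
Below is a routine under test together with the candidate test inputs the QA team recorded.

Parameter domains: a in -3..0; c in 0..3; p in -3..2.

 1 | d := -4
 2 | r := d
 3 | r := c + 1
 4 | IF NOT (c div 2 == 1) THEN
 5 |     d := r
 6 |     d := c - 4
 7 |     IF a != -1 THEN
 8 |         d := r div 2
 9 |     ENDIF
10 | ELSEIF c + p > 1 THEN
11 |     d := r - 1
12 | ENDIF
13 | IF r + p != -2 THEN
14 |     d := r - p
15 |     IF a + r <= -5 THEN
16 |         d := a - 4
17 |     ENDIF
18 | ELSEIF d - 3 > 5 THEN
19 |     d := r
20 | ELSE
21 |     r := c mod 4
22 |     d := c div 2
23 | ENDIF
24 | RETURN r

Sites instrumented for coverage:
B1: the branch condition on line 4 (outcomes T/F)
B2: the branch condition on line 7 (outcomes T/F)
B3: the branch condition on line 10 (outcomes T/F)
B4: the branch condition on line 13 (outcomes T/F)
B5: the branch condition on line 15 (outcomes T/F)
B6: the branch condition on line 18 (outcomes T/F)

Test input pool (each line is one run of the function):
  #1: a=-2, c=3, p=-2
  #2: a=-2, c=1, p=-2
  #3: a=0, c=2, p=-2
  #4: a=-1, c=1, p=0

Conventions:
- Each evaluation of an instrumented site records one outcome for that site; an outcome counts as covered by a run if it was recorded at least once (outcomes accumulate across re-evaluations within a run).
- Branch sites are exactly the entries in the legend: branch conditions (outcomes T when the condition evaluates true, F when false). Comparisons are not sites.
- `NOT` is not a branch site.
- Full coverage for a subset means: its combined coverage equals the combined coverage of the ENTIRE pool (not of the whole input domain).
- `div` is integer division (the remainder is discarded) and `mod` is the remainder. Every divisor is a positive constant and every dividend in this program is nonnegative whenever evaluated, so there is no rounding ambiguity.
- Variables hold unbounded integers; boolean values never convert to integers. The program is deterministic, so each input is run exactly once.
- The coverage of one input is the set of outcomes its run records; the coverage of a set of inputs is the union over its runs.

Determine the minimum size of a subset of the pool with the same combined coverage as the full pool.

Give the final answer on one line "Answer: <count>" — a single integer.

run #1 (a=-2, c=3, p=-2) runs B1->F, B3->F, B4->T, B5->F; records B1=F, B3=F, B4=T, B5=F
run #2 (a=-2, c=1, p=-2) runs B1->T, B2->T, B4->T, B5->F; records B1=T, B2=T, B4=T, B5=F
run #3 (a=0, c=2, p=-2) runs B1->F, B3->F, B4->T, B5->F; records B1=F, B3=F, B4=T, B5=F
run #4 (a=-1, c=1, p=0) runs B1->T, B2->F, B4->T, B5->F; records B1=T, B2=F, B4=T, B5=F
together the pool reaches 7 outcomes: B1=T, B1=F, B2=T, B2=F, B3=F, B4=T, B5=F
size 1 is not enough: best union over all size-1 subsets is 4/7
size 2 is not enough: best union over all size-2 subsets is 6/7
the canonical winner is {1, 2, 4}: size 3, full 7-outcome coverage, earliest index list among size-3 covers

Answer: 3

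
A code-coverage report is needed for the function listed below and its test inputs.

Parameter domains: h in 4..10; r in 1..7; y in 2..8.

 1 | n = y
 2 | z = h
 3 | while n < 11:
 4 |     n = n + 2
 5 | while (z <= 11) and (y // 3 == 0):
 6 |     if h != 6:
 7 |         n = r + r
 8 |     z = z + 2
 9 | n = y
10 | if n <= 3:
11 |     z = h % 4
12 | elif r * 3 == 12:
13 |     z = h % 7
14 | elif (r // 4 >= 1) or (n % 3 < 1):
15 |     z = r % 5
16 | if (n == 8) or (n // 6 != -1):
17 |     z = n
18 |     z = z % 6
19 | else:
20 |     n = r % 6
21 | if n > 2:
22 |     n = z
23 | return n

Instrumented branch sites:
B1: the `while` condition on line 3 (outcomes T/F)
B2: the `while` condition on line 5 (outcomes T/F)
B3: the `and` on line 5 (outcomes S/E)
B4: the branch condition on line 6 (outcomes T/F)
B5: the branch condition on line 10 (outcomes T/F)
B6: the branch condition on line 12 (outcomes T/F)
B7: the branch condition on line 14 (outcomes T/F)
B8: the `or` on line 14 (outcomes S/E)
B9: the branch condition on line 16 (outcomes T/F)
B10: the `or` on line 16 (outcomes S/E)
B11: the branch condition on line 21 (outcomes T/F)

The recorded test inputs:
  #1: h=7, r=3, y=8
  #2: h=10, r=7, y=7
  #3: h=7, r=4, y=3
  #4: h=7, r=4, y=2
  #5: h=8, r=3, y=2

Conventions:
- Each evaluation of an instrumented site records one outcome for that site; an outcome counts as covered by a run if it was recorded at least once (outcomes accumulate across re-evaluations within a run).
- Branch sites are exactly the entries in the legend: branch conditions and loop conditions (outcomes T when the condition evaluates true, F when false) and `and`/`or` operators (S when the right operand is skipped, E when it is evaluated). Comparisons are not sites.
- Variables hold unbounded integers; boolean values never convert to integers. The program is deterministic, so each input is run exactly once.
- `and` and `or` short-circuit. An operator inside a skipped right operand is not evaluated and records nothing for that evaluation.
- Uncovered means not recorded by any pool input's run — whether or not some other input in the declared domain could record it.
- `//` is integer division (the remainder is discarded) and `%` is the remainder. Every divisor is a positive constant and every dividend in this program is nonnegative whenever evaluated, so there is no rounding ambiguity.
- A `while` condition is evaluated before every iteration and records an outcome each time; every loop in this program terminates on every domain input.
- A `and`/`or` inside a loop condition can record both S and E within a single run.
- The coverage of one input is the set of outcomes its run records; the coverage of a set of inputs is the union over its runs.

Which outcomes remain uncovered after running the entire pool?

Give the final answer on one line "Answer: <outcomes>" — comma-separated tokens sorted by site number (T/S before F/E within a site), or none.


input #1 (h=7, r=3, y=8): events B1->T, B1->T, B1->F, B3->E, B2->F, B5->F, B6->F, B8->E, B7->F, B10->S, B9->T, B11->T; covers B1=T, B1=F, B2=F, B3=E, B5=F, B6=F, B7=F, B8=E, B9=T, B10=S, B11=T
input #2 (h=10, r=7, y=7): events B1->T, B1->T, B1->F, B3->E, B2->F, B5->F, B6->F, B8->S, B7->T, B10->E, B9->T, B11->T; covers B1=T, B1=F, B2=F, B3=E, B5=F, B6=F, B7=T, B8=S, B9=T, B10=E, B11=T
input #3 (h=7, r=4, y=3): events B1->T, B1->T, B1->T, B1->T, B1->F, B3->E, B2->F, B5->T, B10->E, B9->T, B11->T; covers B1=T, B1=F, B2=F, B3=E, B5=T, B9=T, B10=E, B11=T
input #4 (h=7, r=4, y=2): events B1->T, B1->T, B1->T, B1->T, B1->T, B1->F, B3->E, B2->T, B4->T, B3->E, B2->T, B4->T, B3->E, B2->T, ...; covers B1=T, B1=F, B2=T, B2=F, B3=S, B3=E, B4=T, B5=T, B9=T, B10=E, B11=F
input #5 (h=8, r=3, y=2): events B1->T, B1->T, B1->T, B1->T, B1->T, B1->F, B3->E, B2->T, B4->T, B3->E, B2->T, B4->T, B3->S, B2->F, ...; covers B1=T, B1=F, B2=T, B2=F, B3=S, B3=E, B4=T, B5=T, B9=T, B10=E, B11=F
union over the pool: B1=T, B1=F, B2=T, B2=F, B3=S, B3=E, B4=T, B5=T, B5=F, B6=F, B7=T, B7=F, B8=S, B8=E, B9=T, B10=S, B10=E, B11=T, B11=F
uncovered (3 of 22): B4=F, B6=T, B9=F
Answer: B4=F, B6=T, B9=F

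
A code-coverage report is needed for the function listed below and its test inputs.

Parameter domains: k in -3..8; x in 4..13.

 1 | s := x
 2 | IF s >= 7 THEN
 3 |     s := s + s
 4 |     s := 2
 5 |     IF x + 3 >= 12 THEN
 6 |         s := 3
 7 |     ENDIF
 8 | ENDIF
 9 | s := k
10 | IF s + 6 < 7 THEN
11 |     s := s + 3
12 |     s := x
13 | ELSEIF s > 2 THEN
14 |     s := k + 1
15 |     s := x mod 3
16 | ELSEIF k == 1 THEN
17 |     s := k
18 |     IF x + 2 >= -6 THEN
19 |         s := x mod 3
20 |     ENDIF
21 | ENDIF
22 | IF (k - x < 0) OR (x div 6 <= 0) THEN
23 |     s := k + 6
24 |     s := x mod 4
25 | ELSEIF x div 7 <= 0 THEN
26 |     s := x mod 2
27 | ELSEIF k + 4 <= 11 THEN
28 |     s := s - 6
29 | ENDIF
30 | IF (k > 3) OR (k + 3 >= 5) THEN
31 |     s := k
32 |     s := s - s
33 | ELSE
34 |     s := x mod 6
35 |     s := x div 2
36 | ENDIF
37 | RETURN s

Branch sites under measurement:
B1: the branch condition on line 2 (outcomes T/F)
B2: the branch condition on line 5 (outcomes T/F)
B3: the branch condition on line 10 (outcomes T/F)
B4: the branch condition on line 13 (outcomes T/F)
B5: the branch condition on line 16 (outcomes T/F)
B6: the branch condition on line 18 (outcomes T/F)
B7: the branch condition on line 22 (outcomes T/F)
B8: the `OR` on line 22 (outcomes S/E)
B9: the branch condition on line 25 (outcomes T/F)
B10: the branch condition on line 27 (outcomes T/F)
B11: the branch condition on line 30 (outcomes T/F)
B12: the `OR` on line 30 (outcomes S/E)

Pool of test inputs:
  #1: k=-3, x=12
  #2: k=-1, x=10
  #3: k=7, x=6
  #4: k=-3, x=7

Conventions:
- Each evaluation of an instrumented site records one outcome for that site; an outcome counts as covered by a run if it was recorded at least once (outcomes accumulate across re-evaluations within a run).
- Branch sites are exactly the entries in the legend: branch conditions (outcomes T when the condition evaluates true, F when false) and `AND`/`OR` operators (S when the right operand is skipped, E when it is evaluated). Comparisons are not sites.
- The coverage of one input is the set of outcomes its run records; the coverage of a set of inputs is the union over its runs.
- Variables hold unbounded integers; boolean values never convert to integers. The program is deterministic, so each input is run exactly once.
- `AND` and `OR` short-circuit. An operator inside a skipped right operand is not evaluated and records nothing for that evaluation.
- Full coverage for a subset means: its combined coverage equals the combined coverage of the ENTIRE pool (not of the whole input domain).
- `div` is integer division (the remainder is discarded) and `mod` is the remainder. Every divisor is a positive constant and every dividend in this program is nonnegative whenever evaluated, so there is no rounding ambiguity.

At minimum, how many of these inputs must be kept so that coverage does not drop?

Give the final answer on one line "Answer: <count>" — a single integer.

input #1 (k=-3, x=12): events B1->T, B2->T, B3->T, B8->S, B7->T, B12->E, B11->F; covers B1=T, B2=T, B3=T, B7=T, B8=S, B11=F, B12=E
input #2 (k=-1, x=10): events B1->T, B2->T, B3->T, B8->S, B7->T, B12->E, B11->F; covers B1=T, B2=T, B3=T, B7=T, B8=S, B11=F, B12=E
input #3 (k=7, x=6): events B1->F, B3->F, B4->T, B8->E, B7->F, B9->T, B12->S, B11->T; covers B1=F, B3=F, B4=T, B7=F, B8=E, B9=T, B11=T, B12=S
input #4 (k=-3, x=7): events B1->T, B2->F, B3->T, B8->S, B7->T, B12->E, B11->F; covers B1=T, B2=F, B3=T, B7=T, B8=S, B11=F, B12=E
the full pool covers 16 outcomes: B1=T, B1=F, B2=T, B2=F, B3=T, B3=F, B4=T, B7=T, B7=F, B8=S, B8=E, B9=T, B11=T, B11=F, B12=S, B12=E
every size-1 subset falls short of the 16 outcomes (best: 8/16)
every size-2 subset falls short of the 16 outcomes (best: 15/16)
size 3: inputs {1, 3, 4} cover all 16 outcomes, and no lexicographically smaller subset of this size does

Answer: 3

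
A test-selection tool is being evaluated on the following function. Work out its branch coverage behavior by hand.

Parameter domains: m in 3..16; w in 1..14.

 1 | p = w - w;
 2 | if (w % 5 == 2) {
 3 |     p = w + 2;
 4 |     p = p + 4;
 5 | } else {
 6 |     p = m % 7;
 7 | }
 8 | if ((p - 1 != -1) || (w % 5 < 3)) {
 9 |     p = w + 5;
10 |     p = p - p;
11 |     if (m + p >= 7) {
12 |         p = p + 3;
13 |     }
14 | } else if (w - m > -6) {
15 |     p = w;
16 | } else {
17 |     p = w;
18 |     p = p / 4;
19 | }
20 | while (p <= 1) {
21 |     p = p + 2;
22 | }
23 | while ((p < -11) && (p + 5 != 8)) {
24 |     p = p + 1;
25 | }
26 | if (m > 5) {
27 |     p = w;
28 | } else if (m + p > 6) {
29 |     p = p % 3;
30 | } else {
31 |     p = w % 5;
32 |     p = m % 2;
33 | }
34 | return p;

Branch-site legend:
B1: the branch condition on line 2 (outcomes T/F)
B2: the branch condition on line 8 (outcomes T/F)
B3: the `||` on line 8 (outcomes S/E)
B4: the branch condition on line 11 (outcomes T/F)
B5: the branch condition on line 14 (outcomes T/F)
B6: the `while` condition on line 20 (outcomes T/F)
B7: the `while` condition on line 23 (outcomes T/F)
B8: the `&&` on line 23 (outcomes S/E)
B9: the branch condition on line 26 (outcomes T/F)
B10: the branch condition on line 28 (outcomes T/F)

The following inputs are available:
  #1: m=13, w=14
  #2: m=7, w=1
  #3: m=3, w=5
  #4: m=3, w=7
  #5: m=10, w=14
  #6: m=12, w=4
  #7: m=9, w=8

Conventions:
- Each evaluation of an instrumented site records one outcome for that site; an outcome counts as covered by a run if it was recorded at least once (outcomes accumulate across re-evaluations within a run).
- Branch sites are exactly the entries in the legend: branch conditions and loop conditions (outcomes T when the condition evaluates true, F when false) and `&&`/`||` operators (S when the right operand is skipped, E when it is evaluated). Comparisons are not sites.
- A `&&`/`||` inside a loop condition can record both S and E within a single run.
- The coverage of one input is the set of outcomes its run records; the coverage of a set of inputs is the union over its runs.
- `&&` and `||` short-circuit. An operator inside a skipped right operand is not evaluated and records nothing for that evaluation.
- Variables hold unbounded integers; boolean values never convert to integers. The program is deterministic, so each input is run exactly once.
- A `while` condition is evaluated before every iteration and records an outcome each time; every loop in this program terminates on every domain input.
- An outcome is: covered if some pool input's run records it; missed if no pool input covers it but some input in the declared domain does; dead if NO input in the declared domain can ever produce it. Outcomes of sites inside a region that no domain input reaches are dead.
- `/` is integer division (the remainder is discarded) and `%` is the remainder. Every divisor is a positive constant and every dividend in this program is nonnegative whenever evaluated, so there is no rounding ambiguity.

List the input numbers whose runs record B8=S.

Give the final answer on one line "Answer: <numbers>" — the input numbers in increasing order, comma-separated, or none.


input #1 (m=13, w=14): hits B8=S
input #2 (m=7, w=1): hits B8=S
input #3 (m=3, w=5): hits B8=S
input #4 (m=3, w=7): hits B8=S
input #5 (m=10, w=14): hits B8=S
input #6 (m=12, w=4): hits B8=S
input #7 (m=9, w=8): hits B8=S
Answer: 1, 2, 3, 4, 5, 6, 7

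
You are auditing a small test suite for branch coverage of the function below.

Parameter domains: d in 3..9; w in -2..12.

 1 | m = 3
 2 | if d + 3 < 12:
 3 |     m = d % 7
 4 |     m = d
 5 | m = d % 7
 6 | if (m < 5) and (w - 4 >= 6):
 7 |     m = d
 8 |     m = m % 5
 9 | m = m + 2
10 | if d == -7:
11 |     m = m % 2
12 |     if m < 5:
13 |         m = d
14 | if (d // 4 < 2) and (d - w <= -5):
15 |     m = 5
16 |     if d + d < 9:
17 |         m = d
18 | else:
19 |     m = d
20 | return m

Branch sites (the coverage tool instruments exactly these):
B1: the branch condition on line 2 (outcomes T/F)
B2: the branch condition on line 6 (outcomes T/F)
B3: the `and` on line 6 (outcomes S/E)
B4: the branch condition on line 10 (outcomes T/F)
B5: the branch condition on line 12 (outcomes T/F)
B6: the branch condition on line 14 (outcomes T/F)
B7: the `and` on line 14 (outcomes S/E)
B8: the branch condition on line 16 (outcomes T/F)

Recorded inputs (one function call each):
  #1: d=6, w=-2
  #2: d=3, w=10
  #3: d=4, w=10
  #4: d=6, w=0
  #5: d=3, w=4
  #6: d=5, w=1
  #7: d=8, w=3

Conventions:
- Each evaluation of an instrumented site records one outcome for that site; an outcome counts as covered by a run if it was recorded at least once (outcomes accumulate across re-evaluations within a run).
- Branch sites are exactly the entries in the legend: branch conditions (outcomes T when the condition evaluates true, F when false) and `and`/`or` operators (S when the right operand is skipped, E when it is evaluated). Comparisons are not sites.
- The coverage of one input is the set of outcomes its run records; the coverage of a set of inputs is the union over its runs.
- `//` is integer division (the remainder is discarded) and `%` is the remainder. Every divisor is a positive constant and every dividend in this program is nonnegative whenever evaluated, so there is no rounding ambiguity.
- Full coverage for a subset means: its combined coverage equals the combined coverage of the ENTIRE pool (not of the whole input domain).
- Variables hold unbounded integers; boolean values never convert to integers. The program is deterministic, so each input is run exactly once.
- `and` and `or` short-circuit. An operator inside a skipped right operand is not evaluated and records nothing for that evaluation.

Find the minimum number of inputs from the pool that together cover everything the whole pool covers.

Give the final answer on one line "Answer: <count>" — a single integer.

#1 (d=6, w=-2) -> B1->T, B3->S, B2->F, B4->F, B7->E, B6->F; covered: B1=T, B2=F, B3=S, B4=F, B6=F, B7=E
#2 (d=3, w=10) -> B1->T, B3->E, B2->T, B4->F, B7->E, B6->T, B8->T; covered: B1=T, B2=T, B3=E, B4=F, B6=T, B7=E, B8=T
#3 (d=4, w=10) -> B1->T, B3->E, B2->T, B4->F, B7->E, B6->T, B8->T; covered: B1=T, B2=T, B3=E, B4=F, B6=T, B7=E, B8=T
#4 (d=6, w=0) -> B1->T, B3->S, B2->F, B4->F, B7->E, B6->F; covered: B1=T, B2=F, B3=S, B4=F, B6=F, B7=E
#5 (d=3, w=4) -> B1->T, B3->E, B2->F, B4->F, B7->E, B6->F; covered: B1=T, B2=F, B3=E, B4=F, B6=F, B7=E
#6 (d=5, w=1) -> B1->T, B3->S, B2->F, B4->F, B7->E, B6->F; covered: B1=T, B2=F, B3=S, B4=F, B6=F, B7=E
#7 (d=8, w=3) -> B1->T, B3->E, B2->F, B4->F, B7->S, B6->F; covered: B1=T, B2=F, B3=E, B4=F, B6=F, B7=S
pool-wide coverage (11 outcomes): B1=T, B2=T, B2=F, B3=S, B3=E, B4=F, B6=T, B6=F, B7=S, B7=E, B8=T
size 1 is not enough: best union over all size-1 subsets is 7/11
size 2 is not enough: best union over all size-2 subsets is 10/11
inputs {1, 2, 7} (size 3) cover everything; no size-3 subset with a lexicographically smaller index list covers all 11

Answer: 3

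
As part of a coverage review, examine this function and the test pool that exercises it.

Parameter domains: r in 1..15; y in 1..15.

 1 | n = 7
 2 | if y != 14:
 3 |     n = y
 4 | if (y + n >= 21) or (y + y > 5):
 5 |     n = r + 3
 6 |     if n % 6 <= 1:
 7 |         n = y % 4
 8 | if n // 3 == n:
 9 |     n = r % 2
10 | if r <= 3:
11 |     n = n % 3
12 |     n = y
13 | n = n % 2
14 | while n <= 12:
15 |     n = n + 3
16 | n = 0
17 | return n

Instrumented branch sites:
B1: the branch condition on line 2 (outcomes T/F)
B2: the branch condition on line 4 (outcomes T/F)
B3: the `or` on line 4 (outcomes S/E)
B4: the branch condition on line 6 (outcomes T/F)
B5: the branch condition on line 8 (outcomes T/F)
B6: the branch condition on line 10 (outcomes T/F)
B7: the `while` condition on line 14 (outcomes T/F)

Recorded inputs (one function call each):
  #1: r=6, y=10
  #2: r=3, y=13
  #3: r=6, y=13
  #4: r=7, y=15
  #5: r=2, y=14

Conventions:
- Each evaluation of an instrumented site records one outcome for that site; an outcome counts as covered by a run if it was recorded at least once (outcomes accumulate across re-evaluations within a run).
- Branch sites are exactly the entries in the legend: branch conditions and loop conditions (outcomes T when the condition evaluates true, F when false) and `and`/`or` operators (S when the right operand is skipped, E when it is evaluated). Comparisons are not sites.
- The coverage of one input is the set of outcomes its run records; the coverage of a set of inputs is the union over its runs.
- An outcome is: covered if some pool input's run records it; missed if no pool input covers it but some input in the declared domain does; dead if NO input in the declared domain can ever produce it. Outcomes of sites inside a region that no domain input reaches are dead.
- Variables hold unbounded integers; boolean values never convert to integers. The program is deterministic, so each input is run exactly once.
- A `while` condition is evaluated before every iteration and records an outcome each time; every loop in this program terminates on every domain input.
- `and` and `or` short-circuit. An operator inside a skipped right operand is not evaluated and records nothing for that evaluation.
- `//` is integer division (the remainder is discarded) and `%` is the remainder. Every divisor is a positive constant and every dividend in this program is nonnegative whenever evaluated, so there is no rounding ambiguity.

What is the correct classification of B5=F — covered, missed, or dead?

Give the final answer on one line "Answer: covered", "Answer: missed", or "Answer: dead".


B5=F is recorded by pool input(s) 1, 2, 3, 4, 5 -> covered
Answer: covered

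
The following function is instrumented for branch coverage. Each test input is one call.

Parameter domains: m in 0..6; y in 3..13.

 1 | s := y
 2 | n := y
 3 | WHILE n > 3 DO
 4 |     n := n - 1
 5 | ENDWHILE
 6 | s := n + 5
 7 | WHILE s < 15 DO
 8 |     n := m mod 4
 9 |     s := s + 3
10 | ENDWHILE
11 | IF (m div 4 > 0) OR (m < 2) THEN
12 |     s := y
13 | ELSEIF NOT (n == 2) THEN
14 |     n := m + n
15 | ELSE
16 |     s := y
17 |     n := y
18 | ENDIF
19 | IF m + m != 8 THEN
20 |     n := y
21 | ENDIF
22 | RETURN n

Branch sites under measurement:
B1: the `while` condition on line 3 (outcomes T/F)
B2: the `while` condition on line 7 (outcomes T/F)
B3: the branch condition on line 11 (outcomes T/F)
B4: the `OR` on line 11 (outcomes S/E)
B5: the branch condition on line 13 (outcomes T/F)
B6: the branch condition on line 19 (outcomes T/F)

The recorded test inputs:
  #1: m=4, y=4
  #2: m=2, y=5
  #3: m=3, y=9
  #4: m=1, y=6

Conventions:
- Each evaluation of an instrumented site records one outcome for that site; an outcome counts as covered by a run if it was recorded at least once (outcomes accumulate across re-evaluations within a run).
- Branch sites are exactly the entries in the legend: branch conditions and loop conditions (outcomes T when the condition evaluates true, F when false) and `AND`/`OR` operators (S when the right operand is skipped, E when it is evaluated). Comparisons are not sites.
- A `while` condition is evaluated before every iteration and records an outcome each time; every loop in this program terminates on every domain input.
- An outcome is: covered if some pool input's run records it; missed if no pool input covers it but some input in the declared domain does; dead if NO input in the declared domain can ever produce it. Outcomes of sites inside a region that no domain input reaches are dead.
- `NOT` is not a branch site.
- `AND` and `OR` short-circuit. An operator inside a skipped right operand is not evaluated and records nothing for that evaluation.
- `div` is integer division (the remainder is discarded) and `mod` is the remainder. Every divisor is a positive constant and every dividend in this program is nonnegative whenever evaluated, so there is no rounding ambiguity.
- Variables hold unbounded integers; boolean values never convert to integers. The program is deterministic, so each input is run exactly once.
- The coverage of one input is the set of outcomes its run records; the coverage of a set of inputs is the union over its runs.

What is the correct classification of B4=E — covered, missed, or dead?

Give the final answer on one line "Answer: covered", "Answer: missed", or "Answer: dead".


B4=E is recorded by pool input(s) 2, 3, 4 -> covered
Answer: covered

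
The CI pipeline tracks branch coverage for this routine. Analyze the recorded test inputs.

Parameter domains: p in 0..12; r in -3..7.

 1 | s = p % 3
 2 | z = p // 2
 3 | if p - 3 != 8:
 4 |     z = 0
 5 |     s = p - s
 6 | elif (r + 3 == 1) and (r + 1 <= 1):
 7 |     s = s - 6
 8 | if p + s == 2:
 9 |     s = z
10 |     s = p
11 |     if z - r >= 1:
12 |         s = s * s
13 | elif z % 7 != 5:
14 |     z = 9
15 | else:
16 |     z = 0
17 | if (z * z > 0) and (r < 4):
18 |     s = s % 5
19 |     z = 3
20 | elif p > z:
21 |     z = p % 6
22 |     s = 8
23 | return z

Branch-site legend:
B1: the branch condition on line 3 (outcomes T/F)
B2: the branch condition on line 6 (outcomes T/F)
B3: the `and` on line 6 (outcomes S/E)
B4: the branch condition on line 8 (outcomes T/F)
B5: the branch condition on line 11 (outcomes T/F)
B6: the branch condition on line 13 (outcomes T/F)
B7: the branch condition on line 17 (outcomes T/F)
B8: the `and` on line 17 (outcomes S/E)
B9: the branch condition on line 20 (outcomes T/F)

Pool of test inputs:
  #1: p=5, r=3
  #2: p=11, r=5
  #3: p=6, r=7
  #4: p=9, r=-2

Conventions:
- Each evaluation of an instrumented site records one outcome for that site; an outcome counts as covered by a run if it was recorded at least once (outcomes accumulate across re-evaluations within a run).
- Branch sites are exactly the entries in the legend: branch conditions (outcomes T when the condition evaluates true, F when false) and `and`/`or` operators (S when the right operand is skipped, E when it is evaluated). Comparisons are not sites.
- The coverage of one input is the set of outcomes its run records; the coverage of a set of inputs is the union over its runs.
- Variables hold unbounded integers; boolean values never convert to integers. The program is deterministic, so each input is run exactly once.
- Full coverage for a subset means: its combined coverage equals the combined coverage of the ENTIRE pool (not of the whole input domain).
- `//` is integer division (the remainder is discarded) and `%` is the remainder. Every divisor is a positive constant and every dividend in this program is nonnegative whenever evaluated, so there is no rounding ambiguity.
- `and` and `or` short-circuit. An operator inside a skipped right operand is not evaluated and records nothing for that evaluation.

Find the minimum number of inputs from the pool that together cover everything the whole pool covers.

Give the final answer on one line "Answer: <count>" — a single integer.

run #1 (p=5, r=3) runs B1->T, B4->F, B6->T, B8->E, B7->T; records B1=T, B4=F, B6=T, B7=T, B8=E
run #2 (p=11, r=5) runs B1->F, B3->S, B2->F, B4->F, B6->F, B8->S, B7->F, B9->T; records B1=F, B2=F, B3=S, B4=F, B6=F, B7=F, B8=S, B9=T
run #3 (p=6, r=7) runs B1->T, B4->F, B6->T, B8->E, B7->F, B9->F; records B1=T, B4=F, B6=T, B7=F, B8=E, B9=F
run #4 (p=9, r=-2) runs B1->T, B4->F, B6->T, B8->E, B7->T; records B1=T, B4=F, B6=T, B7=T, B8=E
the full pool covers 13 outcomes: B1=T, B1=F, B2=F, B3=S, B4=F, B6=T, B6=F, B7=T, B7=F, B8=S, B8=E, B9=T, B9=F
every size-1 subset falls short of the 13 outcomes (best: 8/13)
every size-2 subset falls short of the 13 outcomes (best: 12/13)
at size 3, {1, 2, 3} reaches all 13 outcomes; every lexicographically earlier size-3 subset fails

Answer: 3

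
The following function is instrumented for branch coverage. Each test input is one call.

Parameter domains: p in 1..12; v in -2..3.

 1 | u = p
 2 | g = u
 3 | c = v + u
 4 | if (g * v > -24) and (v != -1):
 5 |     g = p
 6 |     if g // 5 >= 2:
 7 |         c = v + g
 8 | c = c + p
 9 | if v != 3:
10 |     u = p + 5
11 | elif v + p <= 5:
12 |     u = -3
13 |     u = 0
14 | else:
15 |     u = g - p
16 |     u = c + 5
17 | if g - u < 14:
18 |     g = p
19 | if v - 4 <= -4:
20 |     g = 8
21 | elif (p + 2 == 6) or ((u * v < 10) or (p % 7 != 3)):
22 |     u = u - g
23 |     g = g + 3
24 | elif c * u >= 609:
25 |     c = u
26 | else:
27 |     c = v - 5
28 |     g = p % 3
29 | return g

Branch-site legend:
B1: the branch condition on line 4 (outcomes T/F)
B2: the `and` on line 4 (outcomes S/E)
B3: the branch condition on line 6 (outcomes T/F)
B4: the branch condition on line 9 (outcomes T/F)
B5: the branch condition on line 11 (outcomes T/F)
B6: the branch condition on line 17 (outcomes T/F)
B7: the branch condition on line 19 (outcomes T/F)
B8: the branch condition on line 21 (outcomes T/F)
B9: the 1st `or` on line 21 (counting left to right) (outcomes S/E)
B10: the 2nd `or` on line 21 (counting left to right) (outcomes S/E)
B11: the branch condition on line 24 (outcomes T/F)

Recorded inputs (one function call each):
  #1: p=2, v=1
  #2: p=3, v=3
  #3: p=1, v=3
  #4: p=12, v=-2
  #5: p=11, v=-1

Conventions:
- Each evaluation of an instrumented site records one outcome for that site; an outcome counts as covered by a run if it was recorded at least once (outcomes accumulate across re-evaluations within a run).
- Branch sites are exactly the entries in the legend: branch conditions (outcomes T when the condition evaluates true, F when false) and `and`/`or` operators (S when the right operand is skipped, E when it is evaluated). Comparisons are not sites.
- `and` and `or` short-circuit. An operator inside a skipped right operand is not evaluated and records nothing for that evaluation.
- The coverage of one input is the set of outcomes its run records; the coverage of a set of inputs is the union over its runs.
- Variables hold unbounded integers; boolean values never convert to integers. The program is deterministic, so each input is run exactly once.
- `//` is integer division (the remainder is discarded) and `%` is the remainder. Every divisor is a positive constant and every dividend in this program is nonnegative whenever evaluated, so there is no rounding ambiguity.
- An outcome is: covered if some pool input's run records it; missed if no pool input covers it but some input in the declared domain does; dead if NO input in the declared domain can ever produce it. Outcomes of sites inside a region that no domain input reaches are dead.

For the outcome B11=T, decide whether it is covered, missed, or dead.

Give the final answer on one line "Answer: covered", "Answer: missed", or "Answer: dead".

no pool input records B11=T
but domain input (p=10, v=3) does record it -> reachable, so missed

Answer: missed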